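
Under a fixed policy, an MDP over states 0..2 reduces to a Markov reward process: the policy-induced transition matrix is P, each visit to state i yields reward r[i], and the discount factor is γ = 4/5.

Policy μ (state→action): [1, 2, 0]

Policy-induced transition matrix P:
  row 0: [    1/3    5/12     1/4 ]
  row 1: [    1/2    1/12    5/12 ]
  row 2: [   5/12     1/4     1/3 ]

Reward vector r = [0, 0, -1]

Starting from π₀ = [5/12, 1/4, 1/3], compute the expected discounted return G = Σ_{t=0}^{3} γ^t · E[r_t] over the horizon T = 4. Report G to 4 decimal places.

G = -0.9604

t=0: π = [0.4167, 0.2500, 0.3333], E[r] = -0.3333, γ^t·E[r] = -0.333333, running G = -0.333333
t=1: π = [0.4028, 0.2778, 0.3194], E[r] = -0.3194, γ^t·E[r] = -0.255556, running G = -0.588889
t=2: π = [0.4063, 0.2708, 0.3229], E[r] = -0.3229, γ^t·E[r] = -0.206667, running G = -0.795556
t=3: π = [0.4054, 0.2726, 0.3220], E[r] = -0.3220, γ^t·E[r] = -0.164889, running G = -0.960444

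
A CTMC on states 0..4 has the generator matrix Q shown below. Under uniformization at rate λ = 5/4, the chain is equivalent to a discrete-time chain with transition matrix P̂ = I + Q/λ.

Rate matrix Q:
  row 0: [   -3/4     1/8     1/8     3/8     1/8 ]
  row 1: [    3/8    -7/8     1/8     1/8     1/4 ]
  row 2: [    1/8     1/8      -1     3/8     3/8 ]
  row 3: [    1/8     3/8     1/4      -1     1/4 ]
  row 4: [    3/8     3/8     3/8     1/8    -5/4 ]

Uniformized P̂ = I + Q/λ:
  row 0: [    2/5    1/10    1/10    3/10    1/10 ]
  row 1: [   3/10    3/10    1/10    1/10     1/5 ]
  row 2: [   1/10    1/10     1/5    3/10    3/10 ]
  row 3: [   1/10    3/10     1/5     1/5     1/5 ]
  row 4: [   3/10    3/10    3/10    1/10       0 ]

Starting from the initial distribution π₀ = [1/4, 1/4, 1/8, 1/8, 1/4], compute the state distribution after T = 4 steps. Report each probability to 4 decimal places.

π = [0.2502, 0.2159, 0.1691, 0.2046, 0.1602]

t=0: π = [0.2500, 0.2500, 0.1250, 0.1250, 0.2500]
t=1: π = [0.2750, 0.2250, 0.1750, 0.1875, 0.1375]
t=2: π = [0.2550, 0.2100, 0.1638, 0.2088, 0.1625]
t=3: π = [0.2510, 0.2163, 0.1698, 0.2046, 0.1584]
t=4: π = [0.2502, 0.2159, 0.1691, 0.2046, 0.1602]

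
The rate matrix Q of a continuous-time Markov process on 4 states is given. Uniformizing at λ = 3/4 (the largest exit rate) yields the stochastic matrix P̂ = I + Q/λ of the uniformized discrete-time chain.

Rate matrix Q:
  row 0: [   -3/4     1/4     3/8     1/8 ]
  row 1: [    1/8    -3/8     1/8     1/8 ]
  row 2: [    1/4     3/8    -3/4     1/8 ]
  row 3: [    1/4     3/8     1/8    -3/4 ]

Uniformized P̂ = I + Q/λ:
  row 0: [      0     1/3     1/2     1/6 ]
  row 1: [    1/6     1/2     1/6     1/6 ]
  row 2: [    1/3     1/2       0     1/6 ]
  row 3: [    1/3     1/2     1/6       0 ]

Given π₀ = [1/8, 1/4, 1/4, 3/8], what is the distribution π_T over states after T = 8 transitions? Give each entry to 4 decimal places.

t=0: π = [0.1250, 0.2500, 0.2500, 0.3750]
t=1: π = [0.2500, 0.4792, 0.1667, 0.1042]
t=2: π = [0.1701, 0.4583, 0.2222, 0.1493]
t=3: π = [0.2002, 0.4716, 0.1863, 0.1418]
t=4: π = [0.1880, 0.4666, 0.2024, 0.1430]
t=5: π = [0.1929, 0.4687, 0.1956, 0.1428]
t=6: π = [0.1909, 0.4678, 0.1984, 0.1429]
t=7: π = [0.1917, 0.4682, 0.1972, 0.1429]
t=8: π = [0.1914, 0.4680, 0.1977, 0.1429]

π = [0.1914, 0.4680, 0.1977, 0.1429]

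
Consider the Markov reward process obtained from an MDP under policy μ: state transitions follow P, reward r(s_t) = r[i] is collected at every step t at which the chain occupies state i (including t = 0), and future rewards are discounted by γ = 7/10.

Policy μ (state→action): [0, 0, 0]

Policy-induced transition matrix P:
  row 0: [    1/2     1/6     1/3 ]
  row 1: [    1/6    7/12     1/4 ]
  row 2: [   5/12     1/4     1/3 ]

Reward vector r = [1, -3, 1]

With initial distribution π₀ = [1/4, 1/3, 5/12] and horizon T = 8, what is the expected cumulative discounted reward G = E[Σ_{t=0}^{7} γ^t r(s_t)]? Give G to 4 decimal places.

t=0: π = [0.2500, 0.3333, 0.4167], E[r] = -0.3333, γ^t·E[r] = -0.333333, running G = -0.333333
t=1: π = [0.3542, 0.3403, 0.3056], E[r] = -0.3611, γ^t·E[r] = -0.252778, running G = -0.586111
t=2: π = [0.3611, 0.3339, 0.3050], E[r] = -0.3356, γ^t·E[r] = -0.164468, running G = -0.750579
t=3: π = [0.3633, 0.3312, 0.3055], E[r] = -0.3248, γ^t·E[r] = -0.111422, running G = -0.862001
t=4: π = [0.3641, 0.3301, 0.3057], E[r] = -0.3205, γ^t·E[r] = -0.076957, running G = -0.938958
t=5: π = [0.3645, 0.3297, 0.3058], E[r] = -0.3188, γ^t·E[r] = -0.053580, running G = -0.992538
t=6: π = [0.3646, 0.3295, 0.3059], E[r] = -0.3181, γ^t·E[r] = -0.037425, running G = -1.029963
t=7: π = [0.3647, 0.3295, 0.3059], E[r] = -0.3178, γ^t·E[r] = -0.026175, running G = -1.056137

G = -1.0561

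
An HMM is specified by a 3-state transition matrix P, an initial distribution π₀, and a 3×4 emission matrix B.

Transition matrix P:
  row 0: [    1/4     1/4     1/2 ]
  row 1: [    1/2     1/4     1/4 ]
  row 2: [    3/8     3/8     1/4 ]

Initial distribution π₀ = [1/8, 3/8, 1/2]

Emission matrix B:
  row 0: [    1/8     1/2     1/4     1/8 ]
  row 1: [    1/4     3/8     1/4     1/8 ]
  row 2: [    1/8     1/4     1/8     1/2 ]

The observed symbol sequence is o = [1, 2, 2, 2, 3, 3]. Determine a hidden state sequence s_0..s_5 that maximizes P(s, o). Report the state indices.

path = [1, 0, 1, 0, 2, 2]

t=0: δ = [6.250e-02, 1.406e-01, 1.250e-01]  (obs o_0=1)
t=1: δ = [1.758e-02, 1.172e-02, 4.395e-03]  ψ = [1, 2, 1]  (obs o_1=2)
t=2: δ = [1.465e-03, 1.099e-03, 1.099e-03]  ψ = [1, 0, 0]  (obs o_2=2)
t=3: δ = [1.373e-04, 1.030e-04, 9.155e-05]  ψ = [1, 2, 0]  (obs o_3=2)
t=4: δ = [6.437e-06, 4.292e-06, 3.433e-05]  ψ = [1, 0, 0]  (obs o_4=3)
t=5: δ = [1.609e-06, 1.609e-06, 4.292e-06]  ψ = [2, 2, 2]  (obs o_5=3)
backtrack: best end state = 2; path = [1, 0, 1, 0, 2, 2]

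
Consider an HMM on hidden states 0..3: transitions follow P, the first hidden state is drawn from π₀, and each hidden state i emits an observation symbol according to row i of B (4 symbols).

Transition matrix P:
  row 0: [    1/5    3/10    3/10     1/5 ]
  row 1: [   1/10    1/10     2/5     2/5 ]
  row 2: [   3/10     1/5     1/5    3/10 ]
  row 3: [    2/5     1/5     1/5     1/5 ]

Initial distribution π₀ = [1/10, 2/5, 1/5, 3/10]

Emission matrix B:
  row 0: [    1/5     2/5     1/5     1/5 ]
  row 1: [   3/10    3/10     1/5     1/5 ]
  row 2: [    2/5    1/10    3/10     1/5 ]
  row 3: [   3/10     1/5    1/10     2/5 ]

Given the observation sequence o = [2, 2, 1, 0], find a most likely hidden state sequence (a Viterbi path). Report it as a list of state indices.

t=0: δ = [2.000e-02, 8.000e-02, 6.000e-02, 3.000e-02]  (obs o_0=2)
t=1: δ = [3.600e-03, 2.400e-03, 9.600e-03, 3.200e-03]  ψ = [2, 2, 1, 1]  (obs o_1=2)
t=2: δ = [1.152e-03, 5.760e-04, 1.920e-04, 5.760e-04]  ψ = [2, 2, 2, 2]  (obs o_2=1)
t=3: δ = [4.608e-05, 1.037e-04, 1.382e-04, 6.912e-05]  ψ = [0, 0, 0, 0]  (obs o_3=0)
backtrack: best end state = 2; path = [1, 2, 0, 2]

path = [1, 2, 0, 2]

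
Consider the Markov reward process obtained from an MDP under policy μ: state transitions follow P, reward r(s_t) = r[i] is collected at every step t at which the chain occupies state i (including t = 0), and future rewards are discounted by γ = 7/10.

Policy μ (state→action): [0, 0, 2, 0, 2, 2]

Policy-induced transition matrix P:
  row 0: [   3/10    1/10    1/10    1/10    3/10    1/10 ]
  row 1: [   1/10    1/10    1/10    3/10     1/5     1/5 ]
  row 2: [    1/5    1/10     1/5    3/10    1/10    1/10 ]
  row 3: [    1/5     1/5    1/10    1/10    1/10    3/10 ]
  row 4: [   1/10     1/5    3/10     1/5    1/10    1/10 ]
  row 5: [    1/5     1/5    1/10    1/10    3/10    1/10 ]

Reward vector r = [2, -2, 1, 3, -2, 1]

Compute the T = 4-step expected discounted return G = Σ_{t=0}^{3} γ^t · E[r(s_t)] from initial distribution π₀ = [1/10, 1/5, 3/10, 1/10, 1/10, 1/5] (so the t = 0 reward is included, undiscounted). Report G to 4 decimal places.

t=0: π = [0.1000, 0.2000, 0.3000, 0.1000, 0.1000, 0.2000], E[r] = 0.4000, γ^t·E[r] = 0.400000, running G = 0.400000
t=1: π = [0.1800, 0.1400, 0.1500, 0.2100, 0.1800, 0.1400], E[r] = 0.6400, γ^t·E[r] = 0.448000, running G = 0.848000
t=2: π = [0.1860, 0.1530, 0.1510, 0.1760, 0.1780, 0.1560], E[r] = 0.5450, γ^t·E[r] = 0.267050, running G = 1.115050
t=3: π = [0.1855, 0.1510, 0.1507, 0.1786, 0.1837, 0.1505], E[r] = 0.5386, γ^t·E[r] = 0.184740, running G = 1.299790

G = 1.2998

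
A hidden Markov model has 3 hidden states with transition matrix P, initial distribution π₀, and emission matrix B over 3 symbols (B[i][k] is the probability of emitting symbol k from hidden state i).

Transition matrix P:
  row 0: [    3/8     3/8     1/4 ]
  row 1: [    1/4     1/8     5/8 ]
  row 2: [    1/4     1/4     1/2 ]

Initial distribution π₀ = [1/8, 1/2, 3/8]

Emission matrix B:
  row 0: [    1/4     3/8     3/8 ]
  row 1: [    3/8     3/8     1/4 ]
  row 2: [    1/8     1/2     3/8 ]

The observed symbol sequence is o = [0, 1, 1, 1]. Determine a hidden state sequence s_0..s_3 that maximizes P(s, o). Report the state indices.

path = [1, 2, 2, 2]

t=0: δ = [3.125e-02, 1.875e-01, 4.688e-02]  (obs o_0=0)
t=1: δ = [1.758e-02, 8.789e-03, 5.859e-02]  ψ = [1, 1, 1]  (obs o_1=1)
t=2: δ = [5.493e-03, 5.493e-03, 1.465e-02]  ψ = [2, 2, 2]  (obs o_2=1)
t=3: δ = [1.373e-03, 1.373e-03, 3.662e-03]  ψ = [2, 2, 2]  (obs o_3=1)
backtrack: best end state = 2; path = [1, 2, 2, 2]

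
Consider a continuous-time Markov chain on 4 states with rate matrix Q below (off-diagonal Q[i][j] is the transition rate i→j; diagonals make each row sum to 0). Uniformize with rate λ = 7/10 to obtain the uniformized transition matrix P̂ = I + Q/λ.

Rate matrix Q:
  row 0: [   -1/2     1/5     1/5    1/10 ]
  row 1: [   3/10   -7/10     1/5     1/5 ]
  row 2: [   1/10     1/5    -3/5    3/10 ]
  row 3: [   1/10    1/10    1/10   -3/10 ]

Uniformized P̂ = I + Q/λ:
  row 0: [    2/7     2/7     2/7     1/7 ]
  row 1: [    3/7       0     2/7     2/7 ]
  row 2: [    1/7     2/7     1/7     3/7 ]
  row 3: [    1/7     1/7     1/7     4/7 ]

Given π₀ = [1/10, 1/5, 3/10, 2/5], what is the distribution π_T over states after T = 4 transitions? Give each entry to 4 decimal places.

t=0: π = [0.1000, 0.2000, 0.3000, 0.4000]
t=1: π = [0.2143, 0.1714, 0.1857, 0.4286]
t=2: π = [0.2224, 0.1755, 0.1980, 0.4041]
t=3: π = [0.2248, 0.1778, 0.1997, 0.3977]
t=4: π = [0.2258, 0.1781, 0.2004, 0.3958]

π = [0.2258, 0.1781, 0.2004, 0.3958]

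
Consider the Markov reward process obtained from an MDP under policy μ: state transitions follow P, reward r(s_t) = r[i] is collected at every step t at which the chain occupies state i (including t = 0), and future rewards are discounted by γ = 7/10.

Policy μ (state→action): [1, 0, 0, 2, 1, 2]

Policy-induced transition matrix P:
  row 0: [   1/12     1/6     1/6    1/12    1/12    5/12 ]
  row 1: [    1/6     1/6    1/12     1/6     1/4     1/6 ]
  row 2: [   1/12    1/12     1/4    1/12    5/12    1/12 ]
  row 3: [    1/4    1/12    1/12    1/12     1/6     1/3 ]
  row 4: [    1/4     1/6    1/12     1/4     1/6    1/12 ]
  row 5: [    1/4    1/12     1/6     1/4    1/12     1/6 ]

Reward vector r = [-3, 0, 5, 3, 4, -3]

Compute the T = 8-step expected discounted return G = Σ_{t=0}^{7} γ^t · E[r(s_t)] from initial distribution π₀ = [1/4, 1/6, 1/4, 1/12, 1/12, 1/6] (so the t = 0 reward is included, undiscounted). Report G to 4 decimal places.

G = 2.2903

t=0: π = [0.2500, 0.1667, 0.2500, 0.0833, 0.0833, 0.1667], E[r] = 0.5833, γ^t·E[r] = 0.583333, running G = 0.583333
t=1: π = [0.1528, 0.1250, 0.1597, 0.1389, 0.2083, 0.2153], E[r] = 0.9444, γ^t·E[r] = 0.661111, running G = 1.244444
t=2: π = [0.1875, 0.1238, 0.1406, 0.1644, 0.1863, 0.1973], E[r] = 0.7870, γ^t·E[r] = 0.385648, running G = 1.630093
t=3: π = [0.1850, 0.1248, 0.1388, 0.1576, 0.1801, 0.2137], E[r] = 0.6913, γ^t·E[r] = 0.237103, running G = 1.867195
t=4: π = [0.1856, 0.1242, 0.1397, 0.1594, 0.1786, 0.2126], E[r] = 0.6961, γ^t·E[r] = 0.167130, running G = 2.034325
t=5: π = [0.1854, 0.1240, 0.1398, 0.1589, 0.1788, 0.2131], E[r] = 0.6950, γ^t·E[r] = 0.116808, running G = 2.151133
t=6: π = [0.1855, 0.1240, 0.1398, 0.1590, 0.1787, 0.2130], E[r] = 0.6959, γ^t·E[r] = 0.081870, running G = 2.233003
t=7: π = [0.1854, 0.1240, 0.1398, 0.1590, 0.1788, 0.2130], E[r] = 0.6958, γ^t·E[r] = 0.057305, running G = 2.290308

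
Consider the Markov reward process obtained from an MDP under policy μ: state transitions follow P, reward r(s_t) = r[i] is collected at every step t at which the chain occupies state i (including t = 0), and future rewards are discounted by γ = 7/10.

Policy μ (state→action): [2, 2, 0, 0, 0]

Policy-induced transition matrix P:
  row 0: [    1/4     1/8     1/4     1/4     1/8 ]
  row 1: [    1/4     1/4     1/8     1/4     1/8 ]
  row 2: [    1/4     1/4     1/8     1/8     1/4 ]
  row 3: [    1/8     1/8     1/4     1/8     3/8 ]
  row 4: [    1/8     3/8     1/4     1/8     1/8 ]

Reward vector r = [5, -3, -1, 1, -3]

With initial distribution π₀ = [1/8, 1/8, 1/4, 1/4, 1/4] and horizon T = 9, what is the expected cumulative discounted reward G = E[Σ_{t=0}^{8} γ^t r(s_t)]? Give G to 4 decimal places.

t=0: π = [0.1250, 0.1250, 0.2500, 0.2500, 0.2500], E[r] = -0.5000, γ^t·E[r] = -0.500000, running G = -0.500000
t=1: π = [0.1875, 0.2344, 0.2031, 0.1563, 0.2188], E[r] = -0.4688, γ^t·E[r] = -0.328125, running G = -0.828125
t=2: π = [0.2031, 0.2344, 0.1953, 0.1777, 0.1895], E[r] = -0.2734, γ^t·E[r] = -0.133984, running G = -0.962109
t=3: π = [0.2041, 0.2261, 0.1963, 0.1797, 0.1938], E[r] = -0.2559, γ^t·E[r] = -0.087760, running G = -1.049869
t=4: π = [0.2033, 0.2263, 0.1972, 0.1788, 0.1945], E[r] = -0.2640, γ^t·E[r] = -0.063396, running G = -1.113265
t=5: π = [0.2033, 0.2265, 0.1971, 0.1787, 0.1943], E[r] = -0.2643, γ^t·E[r] = -0.044423, running G = -1.157688
t=6: π = [0.2034, 0.2265, 0.1970, 0.1787, 0.1943], E[r] = -0.2640, γ^t·E[r] = -0.031059, running G = -1.188747
t=7: π = [0.2034, 0.2265, 0.1971, 0.1787, 0.1943], E[r] = -0.2640, γ^t·E[r] = -0.021740, running G = -1.210487
t=8: π = [0.2034, 0.2265, 0.1971, 0.1787, 0.1943], E[r] = -0.2640, γ^t·E[r] = -0.015219, running G = -1.225706

G = -1.2257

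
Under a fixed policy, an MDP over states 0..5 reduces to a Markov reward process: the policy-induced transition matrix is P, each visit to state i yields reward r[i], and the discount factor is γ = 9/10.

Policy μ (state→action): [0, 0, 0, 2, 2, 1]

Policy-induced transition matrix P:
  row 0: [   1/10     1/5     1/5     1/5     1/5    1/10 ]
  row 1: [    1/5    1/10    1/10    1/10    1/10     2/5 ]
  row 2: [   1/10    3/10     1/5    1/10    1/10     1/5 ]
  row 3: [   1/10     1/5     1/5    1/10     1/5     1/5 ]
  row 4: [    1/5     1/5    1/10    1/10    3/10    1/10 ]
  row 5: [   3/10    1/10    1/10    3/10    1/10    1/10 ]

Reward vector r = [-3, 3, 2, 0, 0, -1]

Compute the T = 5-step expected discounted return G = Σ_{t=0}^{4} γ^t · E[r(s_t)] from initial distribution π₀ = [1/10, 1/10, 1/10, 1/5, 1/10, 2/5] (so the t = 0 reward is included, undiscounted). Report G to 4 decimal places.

t=0: π = [0.1000, 0.1000, 0.1000, 0.2000, 0.1000, 0.4000], E[r] = -0.2000, γ^t·E[r] = -0.200000, running G = -0.200000
t=1: π = [0.2000, 0.1600, 0.1400, 0.1900, 0.1500, 0.1600], E[r] = 0.0000, γ^t·E[r] = 0.000000, running G = -0.200000
t=2: π = [0.1630, 0.1820, 0.1530, 0.1520, 0.1690, 0.1810], E[r] = 0.1820, γ^t·E[r] = 0.147420, running G = -0.052580
t=3: π = [0.1713, 0.1790, 0.1468, 0.1525, 0.1653, 0.1851], E[r] = 0.1316, γ^t·E[r] = 0.095936, running G = 0.043356
t=4: π = [0.1715, 0.1783, 0.1471, 0.1542, 0.1654, 0.1836], E[r] = 0.1310, γ^t·E[r] = 0.085916, running G = 0.129273

G = 0.1293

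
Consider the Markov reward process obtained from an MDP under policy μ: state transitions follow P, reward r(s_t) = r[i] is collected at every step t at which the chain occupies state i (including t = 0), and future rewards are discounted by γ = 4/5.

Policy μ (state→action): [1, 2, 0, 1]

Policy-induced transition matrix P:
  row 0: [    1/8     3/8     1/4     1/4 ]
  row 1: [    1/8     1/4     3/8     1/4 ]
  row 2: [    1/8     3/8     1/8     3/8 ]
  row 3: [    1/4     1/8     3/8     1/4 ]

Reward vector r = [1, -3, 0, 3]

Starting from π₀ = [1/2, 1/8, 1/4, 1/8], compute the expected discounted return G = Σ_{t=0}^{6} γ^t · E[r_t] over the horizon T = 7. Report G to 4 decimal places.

G = 0.9492

t=0: π = [0.5000, 0.1250, 0.2500, 0.1250], E[r] = 0.5000, γ^t·E[r] = 0.500000, running G = 0.500000
t=1: π = [0.1406, 0.3281, 0.2500, 0.2813], E[r] = 0.0000, γ^t·E[r] = 0.000000, running G = 0.500000
t=2: π = [0.1602, 0.2637, 0.2949, 0.2813], E[r] = 0.2129, γ^t·E[r] = 0.136250, running G = 0.636250
t=3: π = [0.1602, 0.2717, 0.2813, 0.2869], E[r] = 0.2056, γ^t·E[r] = 0.105250, running G = 0.741500
t=4: π = [0.1609, 0.2693, 0.2847, 0.2852], E[r] = 0.2084, γ^t·E[r] = 0.085350, running G = 0.826850
t=5: π = [0.1606, 0.2700, 0.2837, 0.2856], E[r] = 0.2073, γ^t·E[r] = 0.067914, running G = 0.894764
t=6: π = [0.1607, 0.2698, 0.2840, 0.2855], E[r] = 0.2076, γ^t·E[r] = 0.054408, running G = 0.949172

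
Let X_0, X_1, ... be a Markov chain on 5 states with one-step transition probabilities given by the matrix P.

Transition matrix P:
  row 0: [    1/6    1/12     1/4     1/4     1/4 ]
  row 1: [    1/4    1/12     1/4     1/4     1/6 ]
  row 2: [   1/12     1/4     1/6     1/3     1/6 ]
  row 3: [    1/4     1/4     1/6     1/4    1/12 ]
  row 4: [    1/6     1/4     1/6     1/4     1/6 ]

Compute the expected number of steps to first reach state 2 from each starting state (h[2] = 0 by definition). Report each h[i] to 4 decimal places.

h = [4.6700, 4.6404, 0.0000, 4.9951, 5.0246]

First-step conditioning: h[2] = 0; for i ≠ 2, h[i] = 1 + Σ_k P[i][k]·h[k].
  h[0] = 1 + 1/6·h[0] + 1/12·h[1] + 1/4·h[3] + 1/4·h[4]
  h[1] = 1 + 1/4·h[0] + 1/12·h[1] + 1/4·h[3] + 1/6·h[4]
  h[3] = 1 + 1/4·h[0] + 1/4·h[1] + 1/4·h[3] + 1/12·h[4]
  h[4] = 1 + 1/6·h[0] + 1/4·h[1] + 1/4·h[3] + 1/6·h[4]
Solving the 4×4 linear system over states ≠ 2 gives exactly h = [948/203, 942/203, 0, 1014/203, 1020/203] (h[2] = 0 is the target).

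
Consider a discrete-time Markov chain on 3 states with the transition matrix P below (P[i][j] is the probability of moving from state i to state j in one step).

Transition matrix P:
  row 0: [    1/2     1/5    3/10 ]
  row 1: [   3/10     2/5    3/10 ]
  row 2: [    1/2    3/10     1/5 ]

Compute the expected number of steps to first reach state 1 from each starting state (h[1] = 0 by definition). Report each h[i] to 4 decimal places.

h = [4.4000, 0.0000, 4.0000]

First-step conditioning: h[1] = 0; for i ≠ 1, h[i] = 1 + Σ_k P[i][k]·h[k].
  h[0] = 1 + 1/2·h[0] + 3/10·h[2]
  h[2] = 1 + 1/2·h[0] + 1/5·h[2]
Solving the 2×2 linear system over states ≠ 1 gives exactly h = [22/5, 0, 4] (h[1] = 0 is the target).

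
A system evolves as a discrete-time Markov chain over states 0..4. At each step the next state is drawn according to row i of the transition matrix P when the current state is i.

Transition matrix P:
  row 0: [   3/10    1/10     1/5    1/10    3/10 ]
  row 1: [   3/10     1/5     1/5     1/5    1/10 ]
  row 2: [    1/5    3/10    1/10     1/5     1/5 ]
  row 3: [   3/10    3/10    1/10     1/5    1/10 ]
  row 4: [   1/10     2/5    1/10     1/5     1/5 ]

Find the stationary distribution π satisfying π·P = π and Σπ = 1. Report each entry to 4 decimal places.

Balance equations π_j = Σ_i π_i·P[i][j]:
  π_0 = 3/10·π_0 + 3/10·π_1 + 1/5·π_2 + 3/10·π_3 + 1/10·π_4
  π_1 = 1/10·π_0 + 1/5·π_1 + 3/10·π_2 + 3/10·π_3 + 2/5·π_4
  π_2 = 1/5·π_0 + 1/5·π_1 + 1/10·π_2 + 1/10·π_3 + 1/10·π_4
  π_3 = 1/10·π_0 + 1/5·π_1 + 1/5·π_2 + 1/5·π_3 + 1/5·π_4
  normalize: π_0 + π_1 + π_2 + π_3 + π_4 = 1
Solving the linear system gives exactly π = [288/1159, 283/1159, 173/1159, 203/1159, 212/1159].

π = [0.2485, 0.2442, 0.1493, 0.1752, 0.1829]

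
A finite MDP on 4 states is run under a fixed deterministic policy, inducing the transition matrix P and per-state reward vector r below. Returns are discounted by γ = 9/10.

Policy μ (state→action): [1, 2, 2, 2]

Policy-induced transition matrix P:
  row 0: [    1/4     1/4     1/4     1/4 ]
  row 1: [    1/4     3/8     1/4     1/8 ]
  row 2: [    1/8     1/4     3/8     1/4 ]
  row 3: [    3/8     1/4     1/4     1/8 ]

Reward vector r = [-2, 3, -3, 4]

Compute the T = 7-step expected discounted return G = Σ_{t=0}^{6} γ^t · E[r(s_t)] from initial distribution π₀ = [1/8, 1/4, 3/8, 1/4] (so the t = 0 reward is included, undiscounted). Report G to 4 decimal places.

G = 1.5342

t=0: π = [0.1250, 0.2500, 0.3750, 0.2500], E[r] = 0.3750, γ^t·E[r] = 0.375000, running G = 0.375000
t=1: π = [0.2344, 0.2813, 0.2969, 0.1875], E[r] = 0.2344, γ^t·E[r] = 0.210938, running G = 0.585938
t=2: π = [0.2363, 0.2852, 0.2871, 0.1914], E[r] = 0.2871, γ^t·E[r] = 0.232559, running G = 0.818496
t=3: π = [0.2380, 0.2856, 0.2859, 0.1904], E[r] = 0.2849, γ^t·E[r] = 0.207701, running G = 1.026197
t=4: π = [0.2381, 0.2857, 0.2857, 0.1905], E[r] = 0.2857, γ^t·E[r] = 0.187471, running G = 1.213668
t=5: π = [0.2381, 0.2857, 0.2857, 0.1905], E[r] = 0.2857, γ^t·E[r] = 0.168704, running G = 1.382372
t=6: π = [0.2381, 0.2857, 0.2857, 0.1905], E[r] = 0.2857, γ^t·E[r] = 0.151840, running G = 1.534213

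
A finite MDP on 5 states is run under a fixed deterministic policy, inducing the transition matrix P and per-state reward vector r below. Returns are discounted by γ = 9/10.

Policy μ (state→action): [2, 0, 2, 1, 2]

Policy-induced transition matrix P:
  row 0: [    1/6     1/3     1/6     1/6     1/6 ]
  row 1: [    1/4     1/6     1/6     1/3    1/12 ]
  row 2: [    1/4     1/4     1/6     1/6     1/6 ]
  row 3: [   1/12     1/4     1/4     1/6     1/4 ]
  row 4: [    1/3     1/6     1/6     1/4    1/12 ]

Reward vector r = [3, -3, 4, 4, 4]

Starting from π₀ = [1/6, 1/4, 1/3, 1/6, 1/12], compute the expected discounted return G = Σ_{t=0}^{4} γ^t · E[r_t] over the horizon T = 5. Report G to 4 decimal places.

G = 8.7091

t=0: π = [0.1667, 0.2500, 0.3333, 0.1667, 0.0833], E[r] = 2.0833, γ^t·E[r] = 2.083333, running G = 2.083333
t=1: π = [0.2153, 0.2361, 0.1806, 0.2153, 0.1528], E[r] = 2.1319, γ^t·E[r] = 1.918750, running G = 4.002083
t=2: π = [0.2089, 0.2355, 0.1846, 0.2188, 0.1522], E[r] = 2.1424, γ^t·E[r] = 1.735313, running G = 5.737396
t=3: π = [0.2088, 0.2351, 0.1849, 0.2186, 0.1526], E[r] = 2.1455, γ^t·E[r] = 1.564066, running G = 7.301462
t=4: π = [0.2089, 0.2351, 0.1849, 0.2186, 0.1526], E[r] = 2.1455, γ^t·E[r] = 1.407636, running G = 8.709098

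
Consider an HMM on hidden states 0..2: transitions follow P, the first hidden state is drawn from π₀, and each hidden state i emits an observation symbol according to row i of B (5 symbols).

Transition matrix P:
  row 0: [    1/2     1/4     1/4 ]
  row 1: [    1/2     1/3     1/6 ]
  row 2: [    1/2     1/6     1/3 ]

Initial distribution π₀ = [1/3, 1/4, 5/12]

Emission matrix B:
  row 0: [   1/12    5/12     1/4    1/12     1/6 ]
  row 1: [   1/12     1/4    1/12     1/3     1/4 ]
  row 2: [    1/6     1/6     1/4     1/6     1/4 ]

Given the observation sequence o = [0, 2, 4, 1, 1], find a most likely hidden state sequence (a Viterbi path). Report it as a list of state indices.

t=0: δ = [2.778e-02, 2.083e-02, 6.944e-02]  (obs o_0=0)
t=1: δ = [8.681e-03, 9.645e-04, 5.787e-03]  ψ = [2, 2, 2]  (obs o_1=2)
t=2: δ = [7.234e-04, 5.425e-04, 5.425e-04]  ψ = [0, 0, 0]  (obs o_2=4)
t=3: δ = [1.507e-04, 4.521e-05, 3.014e-05]  ψ = [0, 0, 0]  (obs o_3=1)
t=4: δ = [3.140e-05, 9.419e-06, 6.279e-06]  ψ = [0, 0, 0]  (obs o_4=1)
backtrack: best end state = 0; path = [2, 0, 0, 0, 0]

path = [2, 0, 0, 0, 0]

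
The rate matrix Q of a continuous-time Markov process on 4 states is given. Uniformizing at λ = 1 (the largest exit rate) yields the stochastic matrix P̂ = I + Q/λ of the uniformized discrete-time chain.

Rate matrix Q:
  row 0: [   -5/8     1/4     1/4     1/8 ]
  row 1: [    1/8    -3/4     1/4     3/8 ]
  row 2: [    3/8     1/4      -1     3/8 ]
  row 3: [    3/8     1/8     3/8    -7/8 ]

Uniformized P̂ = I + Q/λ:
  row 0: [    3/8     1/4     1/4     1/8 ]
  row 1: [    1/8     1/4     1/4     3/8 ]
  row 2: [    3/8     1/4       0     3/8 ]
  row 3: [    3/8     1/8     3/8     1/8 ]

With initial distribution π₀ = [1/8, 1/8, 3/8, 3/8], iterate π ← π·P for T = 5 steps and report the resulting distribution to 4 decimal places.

t=0: π = [0.1250, 0.1250, 0.3750, 0.3750]
t=1: π = [0.3438, 0.2031, 0.2031, 0.2500]
t=2: π = [0.3242, 0.2188, 0.2305, 0.2266]
t=3: π = [0.3203, 0.2217, 0.2207, 0.2373]
t=4: π = [0.3196, 0.2203, 0.2245, 0.2356]
t=5: π = [0.3199, 0.2206, 0.2233, 0.2362]

π = [0.3199, 0.2206, 0.2233, 0.2362]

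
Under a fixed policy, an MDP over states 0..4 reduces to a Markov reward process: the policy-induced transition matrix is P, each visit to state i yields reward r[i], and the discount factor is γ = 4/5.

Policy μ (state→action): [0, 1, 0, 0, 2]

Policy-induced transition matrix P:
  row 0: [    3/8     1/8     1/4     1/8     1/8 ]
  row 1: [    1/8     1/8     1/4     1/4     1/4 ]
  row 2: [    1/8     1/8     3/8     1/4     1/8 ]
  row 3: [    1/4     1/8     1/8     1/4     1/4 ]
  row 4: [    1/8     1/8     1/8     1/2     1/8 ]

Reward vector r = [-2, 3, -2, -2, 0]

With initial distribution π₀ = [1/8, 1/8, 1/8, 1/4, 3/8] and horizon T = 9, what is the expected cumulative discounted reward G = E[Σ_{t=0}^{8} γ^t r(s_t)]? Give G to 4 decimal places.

t=0: π = [0.1250, 0.1250, 0.1250, 0.2500, 0.3750], E[r] = -0.6250, γ^t·E[r] = -0.625000, running G = -0.625000
t=1: π = [0.1875, 0.1250, 0.1875, 0.3281, 0.1719], E[r] = -1.0313, γ^t·E[r] = -0.825000, running G = -1.450000
t=2: π = [0.2129, 0.1250, 0.2109, 0.2695, 0.1816], E[r] = -1.0117, γ^t·E[r] = -0.647500, running G = -2.097500
t=3: π = [0.2119, 0.1250, 0.2200, 0.2688, 0.1743], E[r] = -1.0264, γ^t·E[r] = -0.525500, running G = -2.623000
t=4: π = [0.2116, 0.1250, 0.2221, 0.2671, 0.1742], E[r] = -1.0266, γ^t·E[r] = -0.420475, running G = -3.043475
t=5: π = [0.2113, 0.1250, 0.2226, 0.2671, 0.1740], E[r] = -1.0270, γ^t·E[r] = -0.336520, running G = -3.379995
t=6: π = [0.2112, 0.1250, 0.2227, 0.2671, 0.1740], E[r] = -1.0270, γ^t·E[r] = -0.269215, running G = -3.649210
t=7: π = [0.2112, 0.1250, 0.2227, 0.2671, 0.1740], E[r] = -1.0270, γ^t·E[r] = -0.215373, running G = -3.864582
t=8: π = [0.2112, 0.1250, 0.2227, 0.2671, 0.1740], E[r] = -1.0270, γ^t·E[r] = -0.172298, running G = -4.036880

G = -4.0369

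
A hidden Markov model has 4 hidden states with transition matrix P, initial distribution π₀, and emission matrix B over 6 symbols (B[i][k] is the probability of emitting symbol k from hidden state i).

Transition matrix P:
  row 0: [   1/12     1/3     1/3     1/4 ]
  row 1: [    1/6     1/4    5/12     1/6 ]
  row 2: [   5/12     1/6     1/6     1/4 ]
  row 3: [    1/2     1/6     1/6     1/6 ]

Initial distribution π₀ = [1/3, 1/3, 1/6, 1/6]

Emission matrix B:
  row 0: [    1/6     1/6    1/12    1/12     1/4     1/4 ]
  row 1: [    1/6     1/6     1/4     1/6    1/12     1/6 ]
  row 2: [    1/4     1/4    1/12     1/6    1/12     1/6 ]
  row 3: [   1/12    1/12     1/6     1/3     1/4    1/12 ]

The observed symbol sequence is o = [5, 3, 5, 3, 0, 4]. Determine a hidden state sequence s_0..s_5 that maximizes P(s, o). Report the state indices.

path = [0, 3, 0, 1, 2, 0]

t=0: δ = [8.333e-02, 5.556e-02, 2.778e-02, 1.389e-02]  (obs o_0=5)
t=1: δ = [9.645e-04, 4.630e-03, 4.630e-03, 6.944e-03]  ψ = [2, 0, 0, 0]  (obs o_1=3)
t=2: δ = [8.681e-04, 1.929e-04, 3.215e-04, 9.645e-05]  ψ = [3, 1, 1, 2]  (obs o_2=5)
t=3: δ = [1.116e-05, 4.823e-05, 4.823e-05, 7.234e-05]  ψ = [2, 0, 0, 0]  (obs o_3=3)
t=4: δ = [6.028e-06, 2.009e-06, 5.023e-06, 1.005e-06]  ψ = [3, 1, 1, 2]  (obs o_4=0)
t=5: δ = [5.233e-07, 1.674e-07, 1.674e-07, 3.768e-07]  ψ = [2, 0, 0, 0]  (obs o_5=4)
backtrack: best end state = 0; path = [0, 3, 0, 1, 2, 0]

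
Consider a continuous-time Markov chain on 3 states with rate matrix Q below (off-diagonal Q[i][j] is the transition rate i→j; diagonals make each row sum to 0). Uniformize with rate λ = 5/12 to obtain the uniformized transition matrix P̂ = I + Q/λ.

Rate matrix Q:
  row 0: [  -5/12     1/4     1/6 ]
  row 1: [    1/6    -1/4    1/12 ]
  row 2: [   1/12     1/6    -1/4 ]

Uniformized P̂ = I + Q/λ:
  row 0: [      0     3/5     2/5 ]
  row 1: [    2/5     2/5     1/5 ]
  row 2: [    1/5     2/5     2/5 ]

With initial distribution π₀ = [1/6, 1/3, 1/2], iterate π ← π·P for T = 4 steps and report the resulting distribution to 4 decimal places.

t=0: π = [0.1667, 0.3333, 0.5000]
t=1: π = [0.2333, 0.4333, 0.3333]
t=2: π = [0.2400, 0.4467, 0.3133]
t=3: π = [0.2413, 0.4480, 0.3107]
t=4: π = [0.2413, 0.4483, 0.3104]

π = [0.2413, 0.4483, 0.3104]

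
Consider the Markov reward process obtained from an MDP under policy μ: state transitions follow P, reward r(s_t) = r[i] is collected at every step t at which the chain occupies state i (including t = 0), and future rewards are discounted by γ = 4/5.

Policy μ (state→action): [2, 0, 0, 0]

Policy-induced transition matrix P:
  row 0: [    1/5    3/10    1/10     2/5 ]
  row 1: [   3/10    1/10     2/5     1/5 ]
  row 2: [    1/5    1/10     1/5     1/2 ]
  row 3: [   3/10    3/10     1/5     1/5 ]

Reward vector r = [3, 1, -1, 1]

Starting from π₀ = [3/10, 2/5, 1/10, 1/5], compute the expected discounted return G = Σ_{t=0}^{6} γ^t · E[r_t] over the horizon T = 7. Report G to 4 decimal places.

G = 4.5205

t=0: π = [0.3000, 0.4000, 0.1000, 0.2000], E[r] = 1.4000, γ^t·E[r] = 1.400000, running G = 1.400000
t=1: π = [0.2600, 0.2000, 0.2500, 0.2900], E[r] = 1.0200, γ^t·E[r] = 0.816000, running G = 2.216000
t=2: π = [0.2490, 0.2100, 0.2140, 0.3270], E[r] = 1.0700, γ^t·E[r] = 0.684800, running G = 2.900800
t=3: π = [0.2537, 0.2152, 0.2171, 0.3140], E[r] = 1.0732, γ^t·E[r] = 0.549478, running G = 3.450278
t=4: π = [0.2529, 0.2135, 0.2177, 0.3159], E[r] = 1.0705, γ^t·E[r] = 0.438477, running G = 3.888755
t=5: π = [0.2529, 0.2138, 0.2174, 0.3159], E[r] = 1.0711, γ^t·E[r] = 0.350962, running G = 4.239717
t=6: π = [0.2530, 0.2138, 0.2175, 0.3158], E[r] = 1.0710, γ^t·E[r] = 0.280760, running G = 4.520477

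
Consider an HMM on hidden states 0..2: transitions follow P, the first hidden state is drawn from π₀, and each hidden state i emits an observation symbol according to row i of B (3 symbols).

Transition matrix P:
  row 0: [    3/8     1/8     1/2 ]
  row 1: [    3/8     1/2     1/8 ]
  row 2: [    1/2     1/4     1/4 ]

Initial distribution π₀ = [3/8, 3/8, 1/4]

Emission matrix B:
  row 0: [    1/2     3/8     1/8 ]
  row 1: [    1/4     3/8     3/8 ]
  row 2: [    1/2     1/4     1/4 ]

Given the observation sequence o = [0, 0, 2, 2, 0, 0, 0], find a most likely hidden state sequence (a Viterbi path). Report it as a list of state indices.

t=0: δ = [1.875e-01, 9.375e-02, 1.250e-01]  (obs o_0=0)
t=1: δ = [3.516e-02, 1.172e-02, 4.688e-02]  ψ = [0, 1, 0]  (obs o_1=0)
t=2: δ = [2.930e-03, 4.395e-03, 4.395e-03]  ψ = [2, 2, 0]  (obs o_2=2)
t=3: δ = [2.747e-04, 8.240e-04, 3.662e-04]  ψ = [2, 1, 0]  (obs o_3=2)
t=4: δ = [1.545e-04, 1.030e-04, 6.866e-05]  ψ = [1, 1, 0]  (obs o_4=0)
t=5: δ = [2.897e-05, 1.287e-05, 3.862e-05]  ψ = [0, 1, 0]  (obs o_5=0)
t=6: δ = [9.656e-06, 2.414e-06, 7.242e-06]  ψ = [2, 2, 0]  (obs o_6=0)
backtrack: best end state = 0; path = [0, 2, 1, 1, 0, 2, 0]

path = [0, 2, 1, 1, 0, 2, 0]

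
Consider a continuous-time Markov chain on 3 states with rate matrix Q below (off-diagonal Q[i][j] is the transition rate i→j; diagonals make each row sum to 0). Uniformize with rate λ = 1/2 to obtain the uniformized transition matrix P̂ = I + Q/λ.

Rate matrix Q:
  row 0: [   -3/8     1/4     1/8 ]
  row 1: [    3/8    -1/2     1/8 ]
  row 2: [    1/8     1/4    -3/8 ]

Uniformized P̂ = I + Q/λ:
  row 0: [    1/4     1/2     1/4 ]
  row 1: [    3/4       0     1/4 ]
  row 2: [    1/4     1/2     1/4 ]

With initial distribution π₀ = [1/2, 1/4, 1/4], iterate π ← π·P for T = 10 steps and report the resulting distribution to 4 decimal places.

t=0: π = [0.5000, 0.2500, 0.2500]
t=1: π = [0.3750, 0.3750, 0.2500]
t=2: π = [0.4375, 0.3125, 0.2500]
t=3: π = [0.4063, 0.3438, 0.2500]
t=4: π = [0.4219, 0.3281, 0.2500]
t=5: π = [0.4141, 0.3359, 0.2500]
t=6: π = [0.4180, 0.3320, 0.2500]
t=7: π = [0.4160, 0.3340, 0.2500]
t=8: π = [0.4170, 0.3330, 0.2500]
t=9: π = [0.4165, 0.3335, 0.2500]
t=10: π = [0.4167, 0.3333, 0.2500]

π = [0.4167, 0.3333, 0.2500]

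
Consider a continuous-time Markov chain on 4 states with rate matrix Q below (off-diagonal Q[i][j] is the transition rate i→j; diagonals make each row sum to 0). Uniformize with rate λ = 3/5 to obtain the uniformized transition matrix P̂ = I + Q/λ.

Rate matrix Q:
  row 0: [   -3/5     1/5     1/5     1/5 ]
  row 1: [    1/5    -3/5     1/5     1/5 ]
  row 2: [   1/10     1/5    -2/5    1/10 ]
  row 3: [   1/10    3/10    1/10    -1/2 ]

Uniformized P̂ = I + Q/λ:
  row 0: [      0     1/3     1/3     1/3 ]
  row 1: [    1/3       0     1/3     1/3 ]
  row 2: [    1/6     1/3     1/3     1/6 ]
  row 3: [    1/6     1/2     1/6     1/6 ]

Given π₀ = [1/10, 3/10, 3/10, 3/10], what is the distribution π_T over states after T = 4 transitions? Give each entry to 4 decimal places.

t=0: π = [0.1000, 0.3000, 0.3000, 0.3000]
t=1: π = [0.2000, 0.2833, 0.2833, 0.2333]
t=2: π = [0.1806, 0.2778, 0.2944, 0.2472]
t=3: π = [0.1829, 0.2819, 0.2921, 0.2431]
t=4: π = [0.1832, 0.2799, 0.2928, 0.2441]

π = [0.1832, 0.2799, 0.2928, 0.2441]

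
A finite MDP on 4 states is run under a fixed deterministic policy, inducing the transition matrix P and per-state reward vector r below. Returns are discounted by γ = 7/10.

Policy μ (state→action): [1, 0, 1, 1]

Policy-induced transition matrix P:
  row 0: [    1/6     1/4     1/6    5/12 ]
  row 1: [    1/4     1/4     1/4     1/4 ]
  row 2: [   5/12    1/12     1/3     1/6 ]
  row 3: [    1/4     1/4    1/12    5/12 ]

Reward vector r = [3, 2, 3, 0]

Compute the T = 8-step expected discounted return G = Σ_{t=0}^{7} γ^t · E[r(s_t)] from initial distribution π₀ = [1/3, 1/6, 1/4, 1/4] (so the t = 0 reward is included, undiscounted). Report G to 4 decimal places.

t=0: π = [0.3333, 0.1667, 0.2500, 0.2500], E[r] = 2.0833, γ^t·E[r] = 2.083333, running G = 2.083333
t=1: π = [0.2639, 0.2083, 0.2014, 0.3264], E[r] = 1.8125, γ^t·E[r] = 1.268750, running G = 3.352083
t=2: π = [0.2616, 0.2164, 0.1904, 0.3316], E[r] = 1.7888, γ^t·E[r] = 0.876499, running G = 4.228582
t=3: π = [0.2599, 0.2183, 0.1888, 0.3330], E[r] = 1.7827, γ^t·E[r] = 0.611482, running G = 4.840064
t=4: π = [0.2598, 0.2185, 0.1886, 0.3331], E[r] = 1.7822, γ^t·E[r] = 0.427907, running G = 5.267971
t=5: π = [0.2598, 0.2186, 0.1885, 0.3331], E[r] = 1.7821, γ^t·E[r] = 0.299522, running G = 5.567492
t=6: π = [0.2598, 0.2186, 0.1885, 0.3331], E[r] = 1.7821, γ^t·E[r] = 0.209665, running G = 5.777157
t=7: π = [0.2598, 0.2186, 0.1885, 0.3331], E[r] = 1.7821, γ^t·E[r] = 0.146765, running G = 5.923923

G = 5.9239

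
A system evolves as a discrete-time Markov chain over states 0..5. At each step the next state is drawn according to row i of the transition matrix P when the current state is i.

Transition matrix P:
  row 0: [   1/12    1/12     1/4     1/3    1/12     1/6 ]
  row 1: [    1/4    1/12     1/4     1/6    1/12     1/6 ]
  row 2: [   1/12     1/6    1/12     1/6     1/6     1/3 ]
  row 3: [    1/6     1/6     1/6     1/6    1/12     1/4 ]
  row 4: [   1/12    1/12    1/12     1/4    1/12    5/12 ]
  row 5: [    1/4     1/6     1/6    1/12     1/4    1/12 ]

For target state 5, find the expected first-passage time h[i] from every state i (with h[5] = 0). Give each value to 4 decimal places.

h = [4.1405, 4.1820, 3.5224, 3.8919, 3.2292, 0.0000]

First-step conditioning: h[5] = 0; for i ≠ 5, h[i] = 1 + Σ_k P[i][k]·h[k].
  h[0] = 1 + 1/12·h[0] + 1/12·h[1] + 1/4·h[2] + 1/3·h[3] + 1/12·h[4]
  h[1] = 1 + 1/4·h[0] + 1/12·h[1] + 1/4·h[2] + 1/6·h[3] + 1/12·h[4]
  h[2] = 1 + 1/12·h[0] + 1/6·h[1] + 1/12·h[2] + 1/6·h[3] + 1/6·h[4]
  h[3] = 1 + 1/6·h[0] + 1/6·h[1] + 1/6·h[2] + 1/6·h[3] + 1/12·h[4]
  h[4] = 1 + 1/12·h[0] + 1/12·h[1] + 1/12·h[2] + 1/4·h[3] + 1/12·h[4]
Solving the 5×5 linear system over states ≠ 5 gives exactly h = [57152/13803, 57724/13803, 48620/13803, 53720/13803, 44572/13803, 0] (h[5] = 0 is the target).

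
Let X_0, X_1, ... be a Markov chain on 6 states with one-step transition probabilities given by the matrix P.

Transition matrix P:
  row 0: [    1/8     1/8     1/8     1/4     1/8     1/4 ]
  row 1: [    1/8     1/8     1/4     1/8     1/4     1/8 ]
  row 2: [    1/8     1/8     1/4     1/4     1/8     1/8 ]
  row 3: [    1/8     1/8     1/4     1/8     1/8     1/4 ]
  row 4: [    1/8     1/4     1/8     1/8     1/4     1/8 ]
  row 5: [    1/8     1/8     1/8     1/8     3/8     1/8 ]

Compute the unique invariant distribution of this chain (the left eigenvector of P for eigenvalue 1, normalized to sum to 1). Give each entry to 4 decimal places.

Balance equations π_j = Σ_i π_i·P[i][j]:
  π_0 = 1/8·π_0 + 1/8·π_1 + 1/8·π_2 + 1/8·π_3 + 1/8·π_4 + 1/8·π_5
  π_1 = 1/8·π_0 + 1/8·π_1 + 1/8·π_2 + 1/8·π_3 + 1/4·π_4 + 1/8·π_5
  π_2 = 1/8·π_0 + 1/4·π_1 + 1/4·π_2 + 1/4·π_3 + 1/8·π_4 + 1/8·π_5
  π_3 = 1/4·π_0 + 1/8·π_1 + 1/4·π_2 + 1/8·π_3 + 1/8·π_4 + 1/8·π_5
  π_4 = 1/8·π_0 + 1/4·π_1 + 1/8·π_2 + 1/8·π_3 + 1/4·π_4 + 3/8·π_5
  normalize: π_0 + π_1 + π_2 + π_3 + π_4 + π_5 = 1
Solving the linear system gives exactly π = [1/8, 2441/16132, 6063/32264, 5295/32264, 849/4033, 5199/32264].

π = [0.1250, 0.1513, 0.1879, 0.1641, 0.2105, 0.1611]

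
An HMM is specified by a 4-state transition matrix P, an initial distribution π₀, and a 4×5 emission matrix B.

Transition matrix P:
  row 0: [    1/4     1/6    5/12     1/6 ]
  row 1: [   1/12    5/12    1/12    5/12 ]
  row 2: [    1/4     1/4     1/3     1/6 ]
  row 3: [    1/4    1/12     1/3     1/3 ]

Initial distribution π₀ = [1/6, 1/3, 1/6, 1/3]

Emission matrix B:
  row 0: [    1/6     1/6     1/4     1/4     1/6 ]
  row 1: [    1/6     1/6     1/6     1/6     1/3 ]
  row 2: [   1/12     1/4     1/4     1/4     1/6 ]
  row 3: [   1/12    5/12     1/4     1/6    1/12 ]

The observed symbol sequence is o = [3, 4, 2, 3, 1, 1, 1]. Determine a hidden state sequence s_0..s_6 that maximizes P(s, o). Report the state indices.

path = [1, 1, 1, 1, 3, 3, 3]

t=0: δ = [4.167e-02, 5.556e-02, 4.167e-02, 5.556e-02]  (obs o_0=3)
t=1: δ = [2.315e-03, 7.716e-03, 3.086e-03, 1.929e-03]  ψ = [3, 1, 3, 1]  (obs o_1=4)
t=2: δ = [1.929e-04, 5.358e-04, 2.572e-04, 8.038e-04]  ψ = [2, 1, 2, 1]  (obs o_2=2)
t=3: δ = [5.023e-05, 3.721e-05, 6.698e-05, 4.465e-05]  ψ = [3, 1, 3, 3]  (obs o_3=3)
t=4: δ = [2.791e-06, 2.791e-06, 5.582e-06, 6.460e-06]  ψ = [2, 2, 2, 1]  (obs o_4=1)
t=5: δ = [2.692e-07, 2.326e-07, 5.384e-07, 8.973e-07]  ψ = [3, 2, 3, 3]  (obs o_5=1)
t=6: δ = [3.739e-08, 2.243e-08, 7.477e-08, 1.246e-07]  ψ = [3, 2, 3, 3]  (obs o_6=1)
backtrack: best end state = 3; path = [1, 1, 1, 1, 3, 3, 3]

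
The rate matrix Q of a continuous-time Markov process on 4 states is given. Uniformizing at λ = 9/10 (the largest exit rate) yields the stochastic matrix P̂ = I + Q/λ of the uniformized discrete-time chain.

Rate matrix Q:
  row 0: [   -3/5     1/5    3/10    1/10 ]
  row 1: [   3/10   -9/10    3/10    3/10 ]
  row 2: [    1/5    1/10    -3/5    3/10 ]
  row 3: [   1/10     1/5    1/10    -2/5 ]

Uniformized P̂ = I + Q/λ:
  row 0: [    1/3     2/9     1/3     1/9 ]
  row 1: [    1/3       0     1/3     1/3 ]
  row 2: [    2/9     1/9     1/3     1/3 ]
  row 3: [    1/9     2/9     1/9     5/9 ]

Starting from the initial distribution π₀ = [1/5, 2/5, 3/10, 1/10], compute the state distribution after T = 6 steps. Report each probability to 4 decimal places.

t=0: π = [0.2000, 0.4000, 0.3000, 0.1000]
t=1: π = [0.2778, 0.1000, 0.3111, 0.3111]
t=2: π = [0.2296, 0.1654, 0.2642, 0.3407]
t=3: π = [0.2283, 0.1561, 0.2576, 0.3580]
t=4: π = [0.2251, 0.1589, 0.2538, 0.3622]
t=5: π = [0.2247, 0.1587, 0.2529, 0.3638]
t=6: π = [0.2244, 0.1589, 0.2525, 0.3643]

π = [0.2244, 0.1589, 0.2525, 0.3643]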